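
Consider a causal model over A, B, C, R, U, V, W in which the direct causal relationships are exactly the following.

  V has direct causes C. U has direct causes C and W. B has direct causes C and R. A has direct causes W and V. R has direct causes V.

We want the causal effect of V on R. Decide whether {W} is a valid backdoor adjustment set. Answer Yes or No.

Backdoor paths from V to R (paths whose first edge points into V):
  P1: V <- C -> B <- R
Condition 1 (no descendant of V in the set): holds — descendants of V are {A, B, R}; none are in {W}.
Condition 2 (every backdoor path blocked by {W}):
  P1: blocked at collider B (neither it nor any descendant is in the conditioning set).
{W} satisfies the backdoor criterion.

Yes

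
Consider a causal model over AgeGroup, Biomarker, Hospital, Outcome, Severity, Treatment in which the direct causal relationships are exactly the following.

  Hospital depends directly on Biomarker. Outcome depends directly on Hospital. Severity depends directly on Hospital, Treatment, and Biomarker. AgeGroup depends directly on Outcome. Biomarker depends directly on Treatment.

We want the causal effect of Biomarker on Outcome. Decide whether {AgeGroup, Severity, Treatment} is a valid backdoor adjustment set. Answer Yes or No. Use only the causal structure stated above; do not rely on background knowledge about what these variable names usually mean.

No

Backdoor paths from Biomarker to Outcome (paths whose first edge points into Biomarker):
  P1: Biomarker <- Treatment -> Severity <- Hospital -> Outcome
Condition 1 (no descendant of Biomarker in the set): FAILS — AgeGroup and Severity are descendants of Biomarker.
Condition 2 (every backdoor path blocked by {AgeGroup, Severity, Treatment}):
  P1: blocked at fork node Treatment ∈ conditioning set.
{AgeGroup, Severity, Treatment} does not satisfy the backdoor criterion.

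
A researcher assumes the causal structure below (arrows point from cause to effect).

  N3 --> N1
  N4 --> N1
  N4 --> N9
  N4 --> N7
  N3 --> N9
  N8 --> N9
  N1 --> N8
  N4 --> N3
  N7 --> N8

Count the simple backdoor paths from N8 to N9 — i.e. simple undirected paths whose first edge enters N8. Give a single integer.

A backdoor path from N8 to N9 is any simple undirected path whose first edge points into N8 (i.e. leaves N8 via a parent).
Parents of N8: {N1, N7}.
Enumerating:
  P1: N8 <- N7 <- N4 -> N3 -> N9
  P2: N8 <- N7 <- N4 -> N1 <- N3 -> N9
  P3: N8 <- N7 <- N4 -> N9
  P4: N8 <- N1 <- N4 -> N3 -> N9
  P5: N8 <- N1 <- N4 -> N9
  P6: N8 <- N1 <- N3 <- N4 -> N9
  P7: N8 <- N1 <- N3 -> N9
That exhausts the simple backdoor paths. Count: 7.

7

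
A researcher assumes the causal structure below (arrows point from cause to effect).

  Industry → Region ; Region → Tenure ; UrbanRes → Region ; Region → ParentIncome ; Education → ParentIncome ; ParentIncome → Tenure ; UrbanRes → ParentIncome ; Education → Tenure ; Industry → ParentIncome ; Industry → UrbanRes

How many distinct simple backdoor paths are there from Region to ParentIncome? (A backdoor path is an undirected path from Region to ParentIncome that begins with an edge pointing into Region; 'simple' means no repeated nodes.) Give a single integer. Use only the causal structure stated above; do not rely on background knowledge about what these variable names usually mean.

4

A backdoor path from Region to ParentIncome is any simple undirected path whose first edge points into Region (i.e. leaves Region via a parent).
Parents of Region: {Industry, UrbanRes}.
Enumerating:
  P1: Region <- Industry -> UrbanRes -> ParentIncome
  P2: Region <- Industry -> ParentIncome
  P3: Region <- UrbanRes <- Industry -> ParentIncome
  P4: Region <- UrbanRes -> ParentIncome
That exhausts the simple backdoor paths. Count: 4.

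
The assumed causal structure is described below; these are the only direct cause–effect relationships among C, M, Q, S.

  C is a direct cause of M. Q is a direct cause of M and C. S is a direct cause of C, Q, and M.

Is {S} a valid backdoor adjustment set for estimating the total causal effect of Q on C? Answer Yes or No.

Yes

Backdoor paths from Q to C (paths whose first edge points into Q):
  P1: Q <- S -> C
  P2: Q <- S -> M <- C
Condition 1 (no descendant of Q in the set): holds — descendants of Q are {C, M}; none are in {S}.
Condition 2 (every backdoor path blocked by {S}):
  P1: blocked at fork node S ∈ conditioning set.
  P2: blocked at fork node S ∈ conditioning set.
{S} satisfies the backdoor criterion.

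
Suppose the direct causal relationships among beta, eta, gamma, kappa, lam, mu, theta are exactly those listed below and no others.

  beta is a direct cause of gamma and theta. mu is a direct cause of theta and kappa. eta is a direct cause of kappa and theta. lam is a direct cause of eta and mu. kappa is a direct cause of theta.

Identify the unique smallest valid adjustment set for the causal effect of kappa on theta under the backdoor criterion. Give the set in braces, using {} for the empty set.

{eta, mu}

Variables eligible for adjustment (non-descendants of kappa, excluding kappa and theta): {beta, eta, gamma, lam, mu}.
Backdoor paths from kappa to theta:
  P1: kappa <- mu <- lam -> eta -> theta
  P2: kappa <- mu -> theta
  P3: kappa <- eta <- lam -> mu -> theta
  P4: kappa <- eta -> theta
The empty set is not sufficient: P1 (kappa <- mu <- lam -> eta -> theta) has no collider blocking it and no conditioned non-collider, so it is open.
Try {eta, mu}:
  P1: blocked at chain node mu ∈ conditioning set.
  P2: blocked at fork node mu ∈ conditioning set.
  P3: blocked at chain node eta ∈ conditioning set.
  P4: blocked at fork node eta ∈ conditioning set.
{eta, mu} contains no descendant of kappa and blocks every backdoor path.
Every element of {eta, mu} is needed (dropping eta leaves P4 open; dropping mu leaves P2 open), so no proper subset is valid.
Among all size-2 subsets of the eligible variables, only {eta, mu} blocks every backdoor path, so it is the unique smallest valid adjustment set.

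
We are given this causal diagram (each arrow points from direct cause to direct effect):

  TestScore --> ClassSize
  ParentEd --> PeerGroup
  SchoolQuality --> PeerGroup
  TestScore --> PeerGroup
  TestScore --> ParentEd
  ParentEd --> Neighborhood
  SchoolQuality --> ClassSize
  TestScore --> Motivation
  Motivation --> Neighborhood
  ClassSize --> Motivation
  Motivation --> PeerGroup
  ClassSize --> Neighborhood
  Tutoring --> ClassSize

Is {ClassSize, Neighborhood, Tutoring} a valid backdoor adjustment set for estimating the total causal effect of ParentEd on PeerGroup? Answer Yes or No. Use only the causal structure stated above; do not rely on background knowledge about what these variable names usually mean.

No

Backdoor paths from ParentEd to PeerGroup (paths whose first edge points into ParentEd):
  P1: ParentEd <- TestScore -> ClassSize <- SchoolQuality -> PeerGroup
  P2: ParentEd <- TestScore -> ClassSize -> Motivation -> PeerGroup
  P3: ParentEd <- TestScore -> ClassSize -> Neighborhood <- Motivation -> PeerGroup
  P4: ParentEd <- TestScore -> Motivation <- ClassSize <- SchoolQuality -> PeerGroup
  P5: ParentEd <- TestScore -> Motivation -> Neighborhood <- ClassSize <- SchoolQuality -> PeerGroup
  P6: ParentEd <- TestScore -> Motivation -> PeerGroup
  P7: ParentEd <- TestScore -> PeerGroup
Condition 1 (no descendant of ParentEd in the set): FAILS — Neighborhood is a descendant of ParentEd.
Condition 2 (every backdoor path blocked by {ClassSize, Neighborhood, Tutoring}):
  P1: open — collider(s) ClassSize are conditioned on (or have a conditioned descendant) and no non-collider on the path is in the set.
  P2: blocked at chain node ClassSize ∈ conditioning set.
  P3: blocked at chain node ClassSize ∈ conditioning set.
  P4: blocked at chain node ClassSize ∈ conditioning set.
  P5: blocked at chain node ClassSize ∈ conditioning set.
  P6: open — no interior node is in the conditioning set.
  P7: open — no interior node is in the conditioning set.
{ClassSize, Neighborhood, Tutoring} does not satisfy the backdoor criterion.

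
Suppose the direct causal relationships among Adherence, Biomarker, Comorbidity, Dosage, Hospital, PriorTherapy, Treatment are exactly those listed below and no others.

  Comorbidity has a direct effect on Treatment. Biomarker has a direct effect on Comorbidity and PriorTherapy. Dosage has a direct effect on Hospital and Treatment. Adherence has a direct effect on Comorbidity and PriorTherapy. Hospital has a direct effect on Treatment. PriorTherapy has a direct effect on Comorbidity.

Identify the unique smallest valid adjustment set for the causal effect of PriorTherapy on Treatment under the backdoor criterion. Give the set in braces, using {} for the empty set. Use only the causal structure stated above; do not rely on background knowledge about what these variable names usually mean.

Variables eligible for adjustment (non-descendants of PriorTherapy, excluding PriorTherapy and Treatment): {Adherence, Biomarker, Dosage, Hospital}.
Backdoor paths from PriorTherapy to Treatment:
  P1: PriorTherapy <- Biomarker -> Comorbidity -> Treatment
  P2: PriorTherapy <- Adherence -> Comorbidity -> Treatment
The empty set is not sufficient: P1 (PriorTherapy <- Biomarker -> Comorbidity -> Treatment) has no collider blocking it and no conditioned non-collider, so it is open.
Try {Adherence, Biomarker}:
  P1: blocked at fork node Biomarker ∈ conditioning set.
  P2: blocked at fork node Adherence ∈ conditioning set.
{Adherence, Biomarker} contains no descendant of PriorTherapy and blocks every backdoor path.
Every element of {Adherence, Biomarker} is needed (dropping Adherence leaves P2 open; dropping Biomarker leaves P1 open), so no proper subset is valid.
Among all size-2 subsets of the eligible variables, only {Adherence, Biomarker} blocks every backdoor path, so it is the unique smallest valid adjustment set.

{Adherence, Biomarker}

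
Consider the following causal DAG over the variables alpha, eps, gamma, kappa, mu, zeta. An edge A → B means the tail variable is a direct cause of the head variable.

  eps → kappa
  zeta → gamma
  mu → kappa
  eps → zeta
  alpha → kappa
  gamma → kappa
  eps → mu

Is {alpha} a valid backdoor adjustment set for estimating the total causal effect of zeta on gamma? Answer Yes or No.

Backdoor paths from zeta to gamma (paths whose first edge points into zeta):
  P1: zeta <- eps -> mu -> kappa <- gamma
  P2: zeta <- eps -> kappa <- gamma
Condition 1 (no descendant of zeta in the set): holds — descendants of zeta are {gamma, kappa}; none are in {alpha}.
Condition 2 (every backdoor path blocked by {alpha}):
  P1: blocked at collider kappa (neither it nor any descendant is in the conditioning set).
  P2: blocked at collider kappa (neither it nor any descendant is in the conditioning set).
{alpha} satisfies the backdoor criterion.

Yes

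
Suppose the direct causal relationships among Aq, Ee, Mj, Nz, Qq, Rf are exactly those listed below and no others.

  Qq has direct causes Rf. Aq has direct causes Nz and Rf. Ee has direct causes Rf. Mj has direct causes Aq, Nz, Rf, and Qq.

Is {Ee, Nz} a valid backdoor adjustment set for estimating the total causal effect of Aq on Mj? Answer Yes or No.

Backdoor paths from Aq to Mj (paths whose first edge points into Aq):
  P1: Aq <- Rf -> Qq -> Mj
  P2: Aq <- Rf -> Mj
  P3: Aq <- Nz -> Mj
Condition 1 (no descendant of Aq in the set): holds — descendants of Aq are {Mj}; none are in {Ee, Nz}.
Condition 2 (every backdoor path blocked by {Ee, Nz}):
  P1: open — no interior node is in the conditioning set.
  P2: open — no interior node is in the conditioning set.
  P3: blocked at fork node Nz ∈ conditioning set.
{Ee, Nz} does not satisfy the backdoor criterion.

No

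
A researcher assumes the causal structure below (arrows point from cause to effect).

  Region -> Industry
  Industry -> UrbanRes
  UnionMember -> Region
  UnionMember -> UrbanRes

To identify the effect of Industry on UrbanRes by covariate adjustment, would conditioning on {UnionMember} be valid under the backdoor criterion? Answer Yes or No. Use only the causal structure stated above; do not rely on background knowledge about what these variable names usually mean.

Backdoor paths from Industry to UrbanRes (paths whose first edge points into Industry):
  P1: Industry <- Region <- UnionMember -> UrbanRes
Condition 1 (no descendant of Industry in the set): holds — descendants of Industry are {UrbanRes}; none are in {UnionMember}.
Condition 2 (every backdoor path blocked by {UnionMember}):
  P1: blocked at fork node UnionMember ∈ conditioning set.
{UnionMember} satisfies the backdoor criterion.

Yes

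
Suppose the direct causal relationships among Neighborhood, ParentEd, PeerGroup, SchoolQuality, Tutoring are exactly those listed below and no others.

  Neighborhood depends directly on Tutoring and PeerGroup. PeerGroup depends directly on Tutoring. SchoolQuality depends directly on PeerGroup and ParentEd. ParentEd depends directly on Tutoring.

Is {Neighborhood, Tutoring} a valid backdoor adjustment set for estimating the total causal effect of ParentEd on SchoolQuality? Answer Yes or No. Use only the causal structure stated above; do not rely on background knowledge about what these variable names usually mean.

Backdoor paths from ParentEd to SchoolQuality (paths whose first edge points into ParentEd):
  P1: ParentEd <- Tutoring -> PeerGroup -> SchoolQuality
  P2: ParentEd <- Tutoring -> Neighborhood <- PeerGroup -> SchoolQuality
Condition 1 (no descendant of ParentEd in the set): holds — descendants of ParentEd are {SchoolQuality}; none are in {Neighborhood, Tutoring}.
Condition 2 (every backdoor path blocked by {Neighborhood, Tutoring}):
  P1: blocked at fork node Tutoring ∈ conditioning set.
  P2: blocked at fork node Tutoring ∈ conditioning set.
{Neighborhood, Tutoring} satisfies the backdoor criterion.

Yes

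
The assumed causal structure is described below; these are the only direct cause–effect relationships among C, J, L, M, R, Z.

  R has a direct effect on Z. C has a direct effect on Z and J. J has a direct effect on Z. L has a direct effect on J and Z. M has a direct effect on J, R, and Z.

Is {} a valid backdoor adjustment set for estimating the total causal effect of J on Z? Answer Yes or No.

No

Backdoor paths from J to Z (paths whose first edge points into J):
  P1: J <- M -> R -> Z
  P2: J <- M -> Z
  P3: J <- L -> Z
  P4: J <- C -> Z
Condition 1 (no descendant of J in the set): holds — descendants of J are {Z}; none are in {}.
Condition 2 (every backdoor path blocked by {}):
  P1: open — no interior node is in the conditioning set.
  P2: open — no interior node is in the conditioning set.
  P3: open — no interior node is in the conditioning set.
  P4: open — no interior node is in the conditioning set.
{} does not satisfy the backdoor criterion.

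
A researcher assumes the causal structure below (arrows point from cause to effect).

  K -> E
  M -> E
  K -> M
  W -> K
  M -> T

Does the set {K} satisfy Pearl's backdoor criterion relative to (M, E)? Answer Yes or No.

Backdoor paths from M to E (paths whose first edge points into M):
  P1: M <- K -> E
Condition 1 (no descendant of M in the set): holds — descendants of M are {E, T}; none are in {K}.
Condition 2 (every backdoor path blocked by {K}):
  P1: blocked at fork node K ∈ conditioning set.
{K} satisfies the backdoor criterion.

Yes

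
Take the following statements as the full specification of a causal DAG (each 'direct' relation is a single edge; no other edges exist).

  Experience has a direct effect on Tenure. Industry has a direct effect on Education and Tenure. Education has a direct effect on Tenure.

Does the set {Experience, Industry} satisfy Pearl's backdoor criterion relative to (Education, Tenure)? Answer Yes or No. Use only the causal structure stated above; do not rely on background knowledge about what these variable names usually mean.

Backdoor paths from Education to Tenure (paths whose first edge points into Education):
  P1: Education <- Industry -> Tenure
Condition 1 (no descendant of Education in the set): holds — descendants of Education are {Tenure}; none are in {Experience, Industry}.
Condition 2 (every backdoor path blocked by {Experience, Industry}):
  P1: blocked at fork node Industry ∈ conditioning set.
{Experience, Industry} satisfies the backdoor criterion.

Yes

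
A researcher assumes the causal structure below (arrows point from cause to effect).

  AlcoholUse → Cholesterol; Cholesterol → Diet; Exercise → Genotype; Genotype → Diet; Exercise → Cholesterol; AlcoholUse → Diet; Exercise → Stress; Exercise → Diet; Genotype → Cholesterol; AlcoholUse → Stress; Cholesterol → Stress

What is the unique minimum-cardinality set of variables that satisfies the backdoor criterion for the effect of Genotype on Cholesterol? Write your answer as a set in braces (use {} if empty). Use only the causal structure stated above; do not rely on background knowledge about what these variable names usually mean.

Variables eligible for adjustment (non-descendants of Genotype, excluding Genotype and Cholesterol): {AlcoholUse, Exercise}.
Backdoor paths from Genotype to Cholesterol:
  P1: Genotype <- Exercise -> Cholesterol
  P2: Genotype <- Exercise -> Stress <- AlcoholUse -> Cholesterol
  P3: Genotype <- Exercise -> Stress <- AlcoholUse -> Diet <- Cholesterol
  P4: Genotype <- Exercise -> Stress <- Cholesterol
  P5: Genotype <- Exercise -> Diet <- AlcoholUse -> Cholesterol
  P6: Genotype <- Exercise -> Diet <- AlcoholUse -> Stress <- Cholesterol
  P7: Genotype <- Exercise -> Diet <- Cholesterol
The empty set is not sufficient: P1 (Genotype <- Exercise -> Cholesterol) has no collider blocking it and no conditioned non-collider, so it is open.
Try {Exercise}:
  P1: blocked at fork node Exercise ∈ conditioning set.
  P2: blocked at fork node Exercise ∈ conditioning set.
  P3: blocked at fork node Exercise ∈ conditioning set.
  P4: blocked at fork node Exercise ∈ conditioning set.
  P5: blocked at fork node Exercise ∈ conditioning set.
  P6: blocked at fork node Exercise ∈ conditioning set.
  P7: blocked at fork node Exercise ∈ conditioning set.
{Exercise} contains no descendant of Genotype and blocks every backdoor path.
No other singleton works — e.g. {AlcoholUse} leaves P1 open — so {Exercise} is the unique smallest valid adjustment set.

{Exercise}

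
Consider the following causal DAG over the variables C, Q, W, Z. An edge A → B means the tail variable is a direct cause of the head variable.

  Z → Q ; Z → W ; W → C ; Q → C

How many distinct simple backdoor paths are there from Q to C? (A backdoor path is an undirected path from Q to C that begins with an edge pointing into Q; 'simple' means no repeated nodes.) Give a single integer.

1

A backdoor path from Q to C is any simple undirected path whose first edge points into Q (i.e. leaves Q via a parent).
Parents of Q: {Z}.
Enumerating:
  P1: Q <- Z -> W -> C
That exhausts the simple backdoor paths. Count: 1.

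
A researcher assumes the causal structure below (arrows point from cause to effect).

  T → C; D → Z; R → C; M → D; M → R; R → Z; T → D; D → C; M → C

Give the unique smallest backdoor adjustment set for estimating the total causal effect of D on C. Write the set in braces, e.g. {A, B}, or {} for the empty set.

Variables eligible for adjustment (non-descendants of D, excluding D and C): {M, R, T}.
Backdoor paths from D to C:
  P1: D <- M -> R -> C
  P2: D <- M -> C
  P3: D <- T -> C
The empty set is not sufficient: P1 (D <- M -> R -> C) has no collider blocking it and no conditioned non-collider, so it is open.
Try {M, T}:
  P1: blocked at fork node M ∈ conditioning set.
  P2: blocked at fork node M ∈ conditioning set.
  P3: blocked at fork node T ∈ conditioning set.
{M, T} contains no descendant of D and blocks every backdoor path.
Every element of {M, T} is needed (dropping M leaves P1 open; dropping T leaves P3 open), so no proper subset is valid.
Among all size-2 subsets of the eligible variables, only {M, T} blocks every backdoor path, so it is the unique smallest valid adjustment set.

{M, T}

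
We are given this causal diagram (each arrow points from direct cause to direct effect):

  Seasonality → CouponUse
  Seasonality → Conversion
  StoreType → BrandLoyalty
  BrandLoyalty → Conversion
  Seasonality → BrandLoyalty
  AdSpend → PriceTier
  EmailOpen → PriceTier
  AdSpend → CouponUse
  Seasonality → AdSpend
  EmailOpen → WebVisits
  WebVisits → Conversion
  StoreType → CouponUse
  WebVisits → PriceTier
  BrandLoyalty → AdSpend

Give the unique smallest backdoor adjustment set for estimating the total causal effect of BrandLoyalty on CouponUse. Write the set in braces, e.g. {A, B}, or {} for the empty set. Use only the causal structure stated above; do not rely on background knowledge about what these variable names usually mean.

Variables eligible for adjustment (non-descendants of BrandLoyalty, excluding BrandLoyalty and CouponUse): {EmailOpen, Seasonality, StoreType, WebVisits}.
Backdoor paths from BrandLoyalty to CouponUse:
  P1: BrandLoyalty <- StoreType -> CouponUse
  P2: BrandLoyalty <- Seasonality -> AdSpend -> CouponUse
  P3: BrandLoyalty <- Seasonality -> CouponUse
  P4: BrandLoyalty <- Seasonality -> Conversion <- WebVisits <- EmailOpen -> PriceTier <- AdSpend -> CouponUse
  P5: BrandLoyalty <- Seasonality -> Conversion <- WebVisits -> PriceTier <- AdSpend -> CouponUse
The empty set is not sufficient: P1 (BrandLoyalty <- StoreType -> CouponUse) has no collider blocking it and no conditioned non-collider, so it is open.
Try {Seasonality, StoreType}:
  P1: blocked at fork node StoreType ∈ conditioning set.
  P2: blocked at fork node Seasonality ∈ conditioning set.
  P3: blocked at fork node Seasonality ∈ conditioning set.
  P4: blocked at fork node Seasonality ∈ conditioning set.
  P5: blocked at fork node Seasonality ∈ conditioning set.
{Seasonality, StoreType} contains no descendant of BrandLoyalty and blocks every backdoor path.
Every element of {Seasonality, StoreType} is needed (dropping Seasonality leaves P2 open; dropping StoreType leaves P1 open), so no proper subset is valid.
Among all size-2 subsets of the eligible variables, only {Seasonality, StoreType} blocks every backdoor path, so it is the unique smallest valid adjustment set.

{Seasonality, StoreType}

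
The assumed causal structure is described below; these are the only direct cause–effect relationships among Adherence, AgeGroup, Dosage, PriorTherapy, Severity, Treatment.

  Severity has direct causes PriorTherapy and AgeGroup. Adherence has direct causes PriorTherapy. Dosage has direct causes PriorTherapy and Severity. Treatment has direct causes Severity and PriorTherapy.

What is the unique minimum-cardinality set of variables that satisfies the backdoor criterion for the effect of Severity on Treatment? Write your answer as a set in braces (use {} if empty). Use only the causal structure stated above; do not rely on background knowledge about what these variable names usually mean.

{PriorTherapy}

Variables eligible for adjustment (non-descendants of Severity, excluding Severity and Treatment): {Adherence, AgeGroup, PriorTherapy}.
Backdoor paths from Severity to Treatment:
  P1: Severity <- PriorTherapy -> Treatment
The empty set is not sufficient: P1 (Severity <- PriorTherapy -> Treatment) has no collider blocking it and no conditioned non-collider, so it is open.
Try {PriorTherapy}:
  P1: blocked at fork node PriorTherapy ∈ conditioning set.
{PriorTherapy} contains no descendant of Severity and blocks every backdoor path.
No other singleton works — e.g. {AgeGroup} leaves P1 open — so {PriorTherapy} is the unique smallest valid adjustment set.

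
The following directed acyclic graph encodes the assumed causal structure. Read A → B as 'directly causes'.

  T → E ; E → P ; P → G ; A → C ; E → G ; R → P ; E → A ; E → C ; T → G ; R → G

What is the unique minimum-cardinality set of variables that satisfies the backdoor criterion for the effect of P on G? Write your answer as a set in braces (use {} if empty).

{E, R}

Variables eligible for adjustment (non-descendants of P, excluding P and G): {A, C, E, R, T}.
Backdoor paths from P to G:
  P1: P <- R -> G
  P2: P <- E <- T -> G
  P3: P <- E -> G
The empty set is not sufficient: P1 (P <- R -> G) has no collider blocking it and no conditioned non-collider, so it is open.
Try {E, R}:
  P1: blocked at fork node R ∈ conditioning set.
  P2: blocked at chain node E ∈ conditioning set.
  P3: blocked at fork node E ∈ conditioning set.
{E, R} contains no descendant of P and blocks every backdoor path.
Every element of {E, R} is needed (dropping E leaves P2 open; dropping R leaves P1 open), so no proper subset is valid.
Among all size-2 subsets of the eligible variables, only {E, R} blocks every backdoor path, so it is the unique smallest valid adjustment set.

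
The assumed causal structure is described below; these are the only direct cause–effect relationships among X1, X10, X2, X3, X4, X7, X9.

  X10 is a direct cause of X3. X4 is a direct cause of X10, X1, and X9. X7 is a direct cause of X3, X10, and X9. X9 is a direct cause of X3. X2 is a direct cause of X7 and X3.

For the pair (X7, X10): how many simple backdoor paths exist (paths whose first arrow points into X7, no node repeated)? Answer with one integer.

A backdoor path from X7 to X10 is any simple undirected path whose first edge points into X7 (i.e. leaves X7 via a parent).
Parents of X7: {X2}.
Enumerating:
  P1: X7 <- X2 -> X3 <- X9 <- X4 -> X10
  P2: X7 <- X2 -> X3 <- X10
That exhausts the simple backdoor paths. Count: 2.

2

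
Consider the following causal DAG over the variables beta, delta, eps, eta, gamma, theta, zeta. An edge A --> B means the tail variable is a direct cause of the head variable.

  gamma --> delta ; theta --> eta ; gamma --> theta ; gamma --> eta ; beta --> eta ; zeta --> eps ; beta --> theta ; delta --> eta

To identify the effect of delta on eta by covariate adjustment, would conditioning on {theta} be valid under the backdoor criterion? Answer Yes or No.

Backdoor paths from delta to eta (paths whose first edge points into delta):
  P1: delta <- gamma -> theta <- beta -> eta
  P2: delta <- gamma -> theta -> eta
  P3: delta <- gamma -> eta
Condition 1 (no descendant of delta in the set): holds — descendants of delta are {eta}; none are in {theta}.
Condition 2 (every backdoor path blocked by {theta}):
  P1: open — collider(s) theta are conditioned on (or have a conditioned descendant) and no non-collider on the path is in the set.
  P2: blocked at chain node theta ∈ conditioning set.
  P3: open — no interior node is in the conditioning set.
{theta} does not satisfy the backdoor criterion.

No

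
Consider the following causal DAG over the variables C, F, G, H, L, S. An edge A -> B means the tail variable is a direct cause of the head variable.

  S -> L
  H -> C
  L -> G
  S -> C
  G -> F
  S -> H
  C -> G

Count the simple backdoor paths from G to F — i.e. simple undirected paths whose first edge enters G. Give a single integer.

0

A backdoor path from G to F is any simple undirected path whose first edge points into G (i.e. leaves G via a parent).
Parents of G: {C, L}.
No simple path from any parent of G reaches F without revisiting G, so there are no backdoor paths.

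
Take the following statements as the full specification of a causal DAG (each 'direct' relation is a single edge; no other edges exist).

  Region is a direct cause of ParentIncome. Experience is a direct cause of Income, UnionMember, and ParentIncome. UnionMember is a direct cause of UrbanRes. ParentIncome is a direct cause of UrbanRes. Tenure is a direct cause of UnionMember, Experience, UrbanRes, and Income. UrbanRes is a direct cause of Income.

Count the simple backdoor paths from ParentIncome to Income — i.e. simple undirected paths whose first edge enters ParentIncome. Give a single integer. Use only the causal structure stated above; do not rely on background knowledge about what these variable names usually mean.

A backdoor path from ParentIncome to Income is any simple undirected path whose first edge points into ParentIncome (i.e. leaves ParentIncome via a parent).
Parents of ParentIncome: {Experience, Region}.
Enumerating:
  P1: ParentIncome <- Experience <- Tenure -> UnionMember -> UrbanRes -> Income
  P2: ParentIncome <- Experience <- Tenure -> UrbanRes -> Income
  P3: ParentIncome <- Experience <- Tenure -> Income
  P4: ParentIncome <- Experience -> UnionMember <- Tenure -> UrbanRes -> Income
  P5: ParentIncome <- Experience -> UnionMember <- Tenure -> Income
  P6: ParentIncome <- Experience -> UnionMember -> UrbanRes <- Tenure -> Income
  P7: ParentIncome <- Experience -> UnionMember -> UrbanRes -> Income
  P8: ParentIncome <- Experience -> Income
That exhausts the simple backdoor paths. Count: 8.

8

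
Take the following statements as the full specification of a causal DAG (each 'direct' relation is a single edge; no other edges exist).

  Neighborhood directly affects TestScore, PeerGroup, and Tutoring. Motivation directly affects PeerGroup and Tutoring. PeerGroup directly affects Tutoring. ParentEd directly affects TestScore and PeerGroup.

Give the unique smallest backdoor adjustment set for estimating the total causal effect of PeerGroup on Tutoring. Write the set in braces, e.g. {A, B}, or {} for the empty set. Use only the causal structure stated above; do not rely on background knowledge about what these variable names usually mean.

{Motivation, Neighborhood}

Variables eligible for adjustment (non-descendants of PeerGroup, excluding PeerGroup and Tutoring): {Motivation, Neighborhood, ParentEd, TestScore}.
Backdoor paths from PeerGroup to Tutoring:
  P1: PeerGroup <- ParentEd -> TestScore <- Neighborhood -> Tutoring
  P2: PeerGroup <- Motivation -> Tutoring
  P3: PeerGroup <- Neighborhood -> Tutoring
The empty set is not sufficient: P2 (PeerGroup <- Motivation -> Tutoring) has no collider blocking it and no conditioned non-collider, so it is open.
Try {Motivation, Neighborhood}:
  P1: blocked at collider TestScore (neither it nor any descendant is in the conditioning set).
  P2: blocked at fork node Motivation ∈ conditioning set.
  P3: blocked at fork node Neighborhood ∈ conditioning set.
{Motivation, Neighborhood} contains no descendant of PeerGroup and blocks every backdoor path.
Every element of {Motivation, Neighborhood} is needed (dropping Motivation leaves P2 open; dropping Neighborhood leaves P3 open), so no proper subset is valid.
Among all size-2 subsets of the eligible variables, only {Motivation, Neighborhood} blocks every backdoor path, so it is the unique smallest valid adjustment set.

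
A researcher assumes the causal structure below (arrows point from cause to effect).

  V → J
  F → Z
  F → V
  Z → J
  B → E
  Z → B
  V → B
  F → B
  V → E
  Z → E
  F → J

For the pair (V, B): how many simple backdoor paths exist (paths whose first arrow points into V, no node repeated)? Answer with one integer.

5

A backdoor path from V to B is any simple undirected path whose first edge points into V (i.e. leaves V via a parent).
Parents of V: {F}.
Enumerating:
  P1: V <- F -> Z -> B
  P2: V <- F -> Z -> E <- B
  P3: V <- F -> J <- Z -> B
  P4: V <- F -> J <- Z -> E <- B
  P5: V <- F -> B
That exhausts the simple backdoor paths. Count: 5.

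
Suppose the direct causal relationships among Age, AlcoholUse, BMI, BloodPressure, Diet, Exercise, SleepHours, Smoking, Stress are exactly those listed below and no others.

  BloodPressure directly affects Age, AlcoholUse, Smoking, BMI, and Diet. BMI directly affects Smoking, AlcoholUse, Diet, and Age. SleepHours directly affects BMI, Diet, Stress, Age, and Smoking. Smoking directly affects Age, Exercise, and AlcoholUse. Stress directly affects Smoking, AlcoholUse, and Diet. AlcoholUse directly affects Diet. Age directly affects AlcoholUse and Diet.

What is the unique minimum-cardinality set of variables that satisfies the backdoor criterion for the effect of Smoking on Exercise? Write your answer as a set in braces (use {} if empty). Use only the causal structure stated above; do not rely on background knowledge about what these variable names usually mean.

Variables eligible for adjustment (non-descendants of Smoking, excluding Smoking and Exercise): {BMI, BloodPressure, SleepHours, Stress}.
Backdoor paths from Smoking to Exercise:
  (none)
With no backdoor paths the empty set already satisfies the criterion, and it is trivially minimal.

{}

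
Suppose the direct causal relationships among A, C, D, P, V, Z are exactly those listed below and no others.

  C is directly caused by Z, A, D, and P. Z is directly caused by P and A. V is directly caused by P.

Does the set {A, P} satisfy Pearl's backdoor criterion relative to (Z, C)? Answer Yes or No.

Backdoor paths from Z to C (paths whose first edge points into Z):
  P1: Z <- P -> C
  P2: Z <- A -> C
Condition 1 (no descendant of Z in the set): holds — descendants of Z are {C}; none are in {A, P}.
Condition 2 (every backdoor path blocked by {A, P}):
  P1: blocked at fork node P ∈ conditioning set.
  P2: blocked at fork node A ∈ conditioning set.
{A, P} satisfies the backdoor criterion.

Yes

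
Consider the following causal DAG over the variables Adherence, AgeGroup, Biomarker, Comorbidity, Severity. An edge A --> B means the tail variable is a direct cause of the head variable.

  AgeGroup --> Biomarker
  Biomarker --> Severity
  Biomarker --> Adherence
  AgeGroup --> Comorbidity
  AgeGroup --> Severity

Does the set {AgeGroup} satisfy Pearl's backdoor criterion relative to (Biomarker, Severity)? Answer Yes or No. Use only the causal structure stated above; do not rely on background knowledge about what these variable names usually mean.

Backdoor paths from Biomarker to Severity (paths whose first edge points into Biomarker):
  P1: Biomarker <- AgeGroup -> Severity
Condition 1 (no descendant of Biomarker in the set): holds — descendants of Biomarker are {Adherence, Severity}; none are in {AgeGroup}.
Condition 2 (every backdoor path blocked by {AgeGroup}):
  P1: blocked at fork node AgeGroup ∈ conditioning set.
{AgeGroup} satisfies the backdoor criterion.

Yes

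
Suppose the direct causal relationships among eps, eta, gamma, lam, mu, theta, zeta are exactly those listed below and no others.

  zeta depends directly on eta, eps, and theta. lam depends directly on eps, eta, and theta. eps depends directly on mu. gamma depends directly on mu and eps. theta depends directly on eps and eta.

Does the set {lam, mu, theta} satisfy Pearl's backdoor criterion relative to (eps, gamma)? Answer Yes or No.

Backdoor paths from eps to gamma (paths whose first edge points into eps):
  P1: eps <- mu -> gamma
Condition 1 (no descendant of eps in the set): FAILS — lam and theta are descendants of eps.
Condition 2 (every backdoor path blocked by {lam, mu, theta}):
  P1: blocked at fork node mu ∈ conditioning set.
{lam, mu, theta} does not satisfy the backdoor criterion.

No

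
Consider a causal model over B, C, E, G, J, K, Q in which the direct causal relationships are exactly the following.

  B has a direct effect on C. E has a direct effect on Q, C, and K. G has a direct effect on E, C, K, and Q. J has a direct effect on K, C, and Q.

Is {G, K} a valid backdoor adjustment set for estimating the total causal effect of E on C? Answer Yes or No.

Backdoor paths from E to C (paths whose first edge points into E):
  P1: E <- G -> K <- J -> C
  P2: E <- G -> C
  P3: E <- G -> Q <- J -> C
Condition 1 (no descendant of E in the set): FAILS — K is a descendant of E.
Condition 2 (every backdoor path blocked by {G, K}):
  P1: blocked at fork node G ∈ conditioning set.
  P2: blocked at fork node G ∈ conditioning set.
  P3: blocked at fork node G ∈ conditioning set.
{G, K} does not satisfy the backdoor criterion.

No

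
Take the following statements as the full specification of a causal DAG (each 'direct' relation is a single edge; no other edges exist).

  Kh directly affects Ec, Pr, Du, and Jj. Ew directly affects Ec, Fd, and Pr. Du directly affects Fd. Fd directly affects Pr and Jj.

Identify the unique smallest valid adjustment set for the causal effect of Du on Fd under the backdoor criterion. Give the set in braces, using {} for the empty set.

Variables eligible for adjustment (non-descendants of Du, excluding Du and Fd): {Ec, Ew, Kh}.
Backdoor paths from Du to Fd:
  P1: Du <- Kh -> Jj <- Fd
  P2: Du <- Kh -> Pr <- Ew -> Fd
  P3: Du <- Kh -> Pr <- Fd
  P4: Du <- Kh -> Ec <- Ew -> Fd
  P5: Du <- Kh -> Ec <- Ew -> Pr <- Fd
Each backdoor path contains an unconditioned collider, so every path is already blocked with the empty conditioning set:
  P1: blocked at collider Jj (neither it nor any descendant is in the conditioning set).
  P2: blocked at collider Pr (neither it nor any descendant is in the conditioning set).
  P3: blocked at collider Pr (neither it nor any descendant is in the conditioning set).
  P4: blocked at collider Ec (neither it nor any descendant is in the conditioning set).
  P5: blocked at collider Ec (neither it nor any descendant is in the conditioning set).
The empty set is therefore the unique smallest valid set.

{}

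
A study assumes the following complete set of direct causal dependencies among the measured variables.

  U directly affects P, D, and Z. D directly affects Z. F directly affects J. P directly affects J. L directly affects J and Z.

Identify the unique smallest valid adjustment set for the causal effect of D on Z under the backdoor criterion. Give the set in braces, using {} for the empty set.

{U}

Variables eligible for adjustment (non-descendants of D, excluding D and Z): {F, J, L, P, U}.
Backdoor paths from D to Z:
  P1: D <- U -> P -> J <- L -> Z
  P2: D <- U -> Z
The empty set is not sufficient: P2 (D <- U -> Z) has no collider blocking it and no conditioned non-collider, so it is open.
Try {U}:
  P1: blocked at fork node U ∈ conditioning set.
  P2: blocked at fork node U ∈ conditioning set.
{U} contains no descendant of D and blocks every backdoor path.
No other singleton works — e.g. {L} leaves P2 open — so {U} is the unique smallest valid adjustment set.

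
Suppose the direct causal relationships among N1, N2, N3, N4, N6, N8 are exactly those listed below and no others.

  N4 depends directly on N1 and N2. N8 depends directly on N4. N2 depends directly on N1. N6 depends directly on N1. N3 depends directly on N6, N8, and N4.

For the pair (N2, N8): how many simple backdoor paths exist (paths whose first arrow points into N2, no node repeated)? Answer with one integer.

4

A backdoor path from N2 to N8 is any simple undirected path whose first edge points into N2 (i.e. leaves N2 via a parent).
Parents of N2: {N1}.
Enumerating:
  P1: N2 <- N1 -> N6 -> N3 <- N4 -> N8
  P2: N2 <- N1 -> N6 -> N3 <- N8
  P3: N2 <- N1 -> N4 -> N8
  P4: N2 <- N1 -> N4 -> N3 <- N8
That exhausts the simple backdoor paths. Count: 4.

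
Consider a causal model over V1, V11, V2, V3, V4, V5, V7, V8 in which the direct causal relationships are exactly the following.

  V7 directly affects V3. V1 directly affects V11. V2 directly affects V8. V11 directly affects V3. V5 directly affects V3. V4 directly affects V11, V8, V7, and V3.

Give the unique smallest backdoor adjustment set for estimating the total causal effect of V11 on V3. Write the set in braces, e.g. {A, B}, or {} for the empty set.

Variables eligible for adjustment (non-descendants of V11, excluding V11 and V3): {V1, V2, V4, V5, V7, V8}.
Backdoor paths from V11 to V3:
  P1: V11 <- V4 -> V7 -> V3
  P2: V11 <- V4 -> V3
The empty set is not sufficient: P1 (V11 <- V4 -> V7 -> V3) has no collider blocking it and no conditioned non-collider, so it is open.
Try {V4}:
  P1: blocked at fork node V4 ∈ conditioning set.
  P2: blocked at fork node V4 ∈ conditioning set.
{V4} contains no descendant of V11 and blocks every backdoor path.
No other singleton works — e.g. {V1} leaves P1 open — so {V4} is the unique smallest valid adjustment set.

{V4}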